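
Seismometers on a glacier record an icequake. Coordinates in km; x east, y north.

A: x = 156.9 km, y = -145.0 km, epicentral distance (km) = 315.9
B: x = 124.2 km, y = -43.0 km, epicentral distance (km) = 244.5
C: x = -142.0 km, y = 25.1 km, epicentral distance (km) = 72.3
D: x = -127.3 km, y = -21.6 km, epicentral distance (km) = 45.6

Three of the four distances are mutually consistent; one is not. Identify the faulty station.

C

Solve using three stations at a time. Using A, B, D (subtract circle equations pairwise → linear system) gives (x, y) ≈ (-111.7, 21.3).
Distances from that point to each station vs reported:
  A: calculated 315.9 vs reported 315.9 → residual 0.0 km
  B: calculated 244.5 vs reported 244.5 → residual 0.0 km
  C: calculated 30.5 vs reported 72.3 → residual 41.8 km
  D: calculated 45.6 vs reported 45.6 → residual 0.0 km
A, B, D are mutually consistent (residuals ≈ 0); C is off by 41.8 km.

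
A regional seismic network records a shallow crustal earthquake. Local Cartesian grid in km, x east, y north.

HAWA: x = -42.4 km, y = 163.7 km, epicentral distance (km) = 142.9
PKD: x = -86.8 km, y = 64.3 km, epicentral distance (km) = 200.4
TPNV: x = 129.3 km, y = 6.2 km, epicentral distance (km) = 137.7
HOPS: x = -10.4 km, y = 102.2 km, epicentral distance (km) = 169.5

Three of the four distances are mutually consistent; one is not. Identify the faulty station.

HOPS

Solve using three stations at a time. Using HAWA, PKD, TPNV (subtract circle equations pairwise → linear system) gives (x, y) ≈ (98.6, 140.4).
Distances from that point to each station vs reported:
  HAWA: calculated 142.9 vs reported 142.9 → residual 0.0 km
  PKD: calculated 200.4 vs reported 200.4 → residual 0.0 km
  TPNV: calculated 137.7 vs reported 137.7 → residual 0.0 km
  HOPS: calculated 115.5 vs reported 169.5 → residual 54.0 km
HAWA, PKD, TPNV are mutually consistent (residuals ≈ 0); HOPS is off by 54.0 km.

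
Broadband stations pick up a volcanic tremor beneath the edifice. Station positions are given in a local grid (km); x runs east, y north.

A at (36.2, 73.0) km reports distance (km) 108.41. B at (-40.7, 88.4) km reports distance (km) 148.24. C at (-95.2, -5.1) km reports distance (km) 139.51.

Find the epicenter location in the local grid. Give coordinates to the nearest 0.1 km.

Circle about each station: (x − 36.2)² + (y − 73.0)² = 108.41²; (x + 40.7)² + (y − 88.4)² = 148.24²; (x + 95.2)² + (y + 5.1)² = 139.51².
Subtracting pairs of circle equations eliminates x²+y² and gives linear equations (the radical axes):
-153.8 x + 30.8 y = -7390.76
-262.8 x − 156.2 y = -5260.70
Solving the 2×2 system: x ≈ 41.0, y ≈ -35.3 km.

41.0 km east, -35.3 km north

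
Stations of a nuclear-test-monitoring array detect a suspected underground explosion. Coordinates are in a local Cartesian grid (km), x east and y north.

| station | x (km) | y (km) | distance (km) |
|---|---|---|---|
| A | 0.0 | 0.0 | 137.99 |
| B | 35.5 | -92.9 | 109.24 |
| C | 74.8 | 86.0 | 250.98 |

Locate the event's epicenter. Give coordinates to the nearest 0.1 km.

-70.7 km east, -118.5 km north

Circle about each station: x² + y² = 137.99²; (x − 35.5)² + (y + 92.9)² = 109.24²; (x − 74.8)² + (y − 86.0)² = 250.98².
Subtracting the A equation from the B and C equations removes the quadratic terms:
71.0 x − 185.8 y = 16998.52
149.6 x + 172.0 y = -30958.68
Solving the 2×2 system: x ≈ -70.7, y ≈ -118.5 km.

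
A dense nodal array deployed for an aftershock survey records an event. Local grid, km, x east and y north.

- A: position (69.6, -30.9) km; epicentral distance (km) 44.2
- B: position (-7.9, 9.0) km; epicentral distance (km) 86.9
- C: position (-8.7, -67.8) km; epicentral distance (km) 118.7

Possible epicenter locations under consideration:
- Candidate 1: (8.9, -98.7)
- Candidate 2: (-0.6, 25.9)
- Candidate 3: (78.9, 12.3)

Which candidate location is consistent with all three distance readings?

For each candidate, compare |candidate − station| to the reported distance:
Candidate 1: residuals A 46.8, B 22.1, C 83.1 → max 83.1 km
Candidate 2: residuals A 46.1, B 68.5, C 24.7 → max 68.5 km
Candidate 3: residuals A 0.0, B 0.0, C 0.0 → max 0.0 km
Only Candidate 3 has all residuals ≈ 0.

Candidate 3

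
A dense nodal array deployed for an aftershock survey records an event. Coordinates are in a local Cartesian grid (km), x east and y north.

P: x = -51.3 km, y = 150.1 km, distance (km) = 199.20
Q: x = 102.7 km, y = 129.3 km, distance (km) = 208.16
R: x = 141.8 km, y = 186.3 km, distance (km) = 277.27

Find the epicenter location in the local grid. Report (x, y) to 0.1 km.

-11.1 km east, -45.0 km north

Circle about each station: (x + 51.3)² + (y − 150.1)² = 199.20²; (x − 102.7)² + (y − 129.3)² = 208.16²; (x − 141.8)² + (y − 186.3)² = 277.27².
Subtracting the P equation from the Q and R equations removes the quadratic terms:
308.0 x − 41.6 y = -1545.87
386.2 x + 72.4 y = -7544.78
Solving the 2×2 system: x ≈ -11.1, y ≈ -45.0 km.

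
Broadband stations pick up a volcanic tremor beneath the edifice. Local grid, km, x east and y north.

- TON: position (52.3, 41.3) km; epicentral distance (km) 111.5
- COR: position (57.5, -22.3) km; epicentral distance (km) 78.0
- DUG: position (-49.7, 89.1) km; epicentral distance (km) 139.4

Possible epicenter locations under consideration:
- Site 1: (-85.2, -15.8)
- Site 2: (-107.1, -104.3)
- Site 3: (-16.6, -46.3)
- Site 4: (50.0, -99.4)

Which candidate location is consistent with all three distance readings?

For each candidate, compare |candidate − station| to the reported distance:
Site 1: residuals TON 37.4, COR 64.8, DUG 28.7 → max 64.8 km
Site 2: residuals TON 104.4, COR 105.9, DUG 62.3 → max 105.9 km
Site 3: residuals TON 0.1, COR 0.1, DUG 0.0 → max 0.1 km
Site 4: residuals TON 29.2, COR 0.5, DUG 73.8 → max 73.8 km
Only Site 3 has all residuals ≈ 0.

Site 3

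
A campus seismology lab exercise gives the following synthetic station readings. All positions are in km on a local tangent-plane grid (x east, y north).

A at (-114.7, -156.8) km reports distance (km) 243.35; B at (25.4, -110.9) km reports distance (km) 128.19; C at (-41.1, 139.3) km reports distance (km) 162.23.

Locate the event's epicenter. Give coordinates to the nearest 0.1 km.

x ≈ 60.1 km, y ≈ 12.5 km

Circle about each station: (x + 114.7)² + (y + 156.8)² = 243.35²; (x − 25.4)² + (y + 110.9)² = 128.19²; (x + 41.1)² + (y − 139.3)² = 162.23².
Subtracting pairs of circle equations eliminates x²+y² and gives linear equations (the radical axes):
280.2 x + 91.8 y = 17988.19
147.2 x + 592.2 y = 16252.02
Solving the 2×2 system: x ≈ 60.1, y ≈ 12.5 km.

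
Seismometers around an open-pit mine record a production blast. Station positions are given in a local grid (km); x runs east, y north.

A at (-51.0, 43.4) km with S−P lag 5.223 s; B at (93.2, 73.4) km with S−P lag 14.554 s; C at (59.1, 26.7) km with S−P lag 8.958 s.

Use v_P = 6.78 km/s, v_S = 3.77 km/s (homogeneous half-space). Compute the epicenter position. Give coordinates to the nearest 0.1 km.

Distance from S−P lag: d = Δt · v_P v_S / (v_P − v_S) = Δt · (6.78·3.77)/(6.78−3.77) ≈ 8.4919·Δt.
So d_A = 44.35, d_B = 123.59, d_C = 76.07 km.
Circle about each station: (x + 51.0)² + (y − 43.4)² = 44.35²; (x − 93.2)² + (y − 73.4)² = 123.59²; (x − 59.1)² + (y − 26.7)² = 76.07².
Subtracting the A equation from the B and C equations removes the quadratic terms:
288.4 x + 60.0 y = -3718.33
220.2 x − 33.4 y = -4098.58
Solving the 2×2 system: x ≈ -16.2, y ≈ 15.9 km.

-16.2 km east, 15.9 km north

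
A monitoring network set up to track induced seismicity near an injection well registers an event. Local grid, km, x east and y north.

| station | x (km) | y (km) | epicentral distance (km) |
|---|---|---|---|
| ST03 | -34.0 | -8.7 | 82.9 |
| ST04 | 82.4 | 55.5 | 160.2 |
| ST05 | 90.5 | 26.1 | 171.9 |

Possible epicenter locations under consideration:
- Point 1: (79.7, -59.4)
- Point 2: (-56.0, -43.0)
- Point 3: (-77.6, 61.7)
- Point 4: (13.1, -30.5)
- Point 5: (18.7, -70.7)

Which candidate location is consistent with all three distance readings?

For each candidate, compare |candidate − station| to the reported distance:
Point 1: residuals ST03 41.6, ST04 45.3, ST05 85.7 → max 85.7 km
Point 2: residuals ST03 42.2, ST04 9.7, ST05 9.9 → max 42.2 km
Point 3: residuals ST03 0.1, ST04 0.1, ST05 0.1 → max 0.1 km
Point 4: residuals ST03 31.0, ST04 49.8, ST05 76.0 → max 76.0 km
Point 5: residuals ST03 1.5, ST04 18.8, ST05 51.4 → max 51.4 km
Only Point 3 has all residuals ≈ 0.

Point 3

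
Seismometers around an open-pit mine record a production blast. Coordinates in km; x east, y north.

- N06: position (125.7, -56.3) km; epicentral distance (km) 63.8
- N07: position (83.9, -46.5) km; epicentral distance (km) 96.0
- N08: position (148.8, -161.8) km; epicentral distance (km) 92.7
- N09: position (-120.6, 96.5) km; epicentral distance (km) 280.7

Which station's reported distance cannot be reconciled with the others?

Solve using three stations at a time. Using N06, N08, N09 (subtract circle equations pairwise → linear system) gives (x, y) ≈ (79.6, -100.2).
Distances from that point to each station vs reported:
  N06: calculated 63.7 vs reported 63.8 → residual 0.1 km
  N07: calculated 53.9 vs reported 96.0 → residual 42.1 km
  N08: calculated 92.6 vs reported 92.7 → residual 0.1 km
  N09: calculated 280.7 vs reported 280.7 → residual 0.0 km
N06, N08, N09 are mutually consistent (residuals ≈ 0); N07 is off by 42.1 km.

N07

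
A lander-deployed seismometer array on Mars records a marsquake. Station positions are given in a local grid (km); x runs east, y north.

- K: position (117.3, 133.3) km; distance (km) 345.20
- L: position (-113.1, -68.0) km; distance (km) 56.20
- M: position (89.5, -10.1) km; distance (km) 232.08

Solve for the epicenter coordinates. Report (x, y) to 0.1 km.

x ≈ -112.6 km, y ≈ -124.2 km

Circle about each station: (x − 117.3)² + (y − 133.3)² = 345.20²; (x + 113.1)² + (y + 68.0)² = 56.20²; (x − 89.5)² + (y + 10.1)² = 232.08².
Subtracting pairs of circle equations eliminates x²+y² and gives linear equations (the radical axes):
-460.8 x − 402.6 y = 101892.03
-55.6 x − 286.8 y = 41885.99
Solving the 2×2 system: x ≈ -112.6, y ≈ -124.2 km.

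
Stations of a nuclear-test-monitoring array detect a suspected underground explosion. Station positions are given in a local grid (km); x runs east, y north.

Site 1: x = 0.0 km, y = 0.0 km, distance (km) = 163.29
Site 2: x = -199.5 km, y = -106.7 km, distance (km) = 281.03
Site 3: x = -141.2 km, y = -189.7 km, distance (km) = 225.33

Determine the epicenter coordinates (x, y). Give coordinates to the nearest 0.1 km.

Circle about each station: x² + y² = 163.29²; (x + 199.5)² + (y + 106.7)² = 281.03²; (x + 141.2)² + (y + 189.7)² = 225.33².
Subtracting the Site 1 equation from the Site 2 and Site 3 equations removes the quadratic terms:
-399.0 x − 213.4 y = -1129.10
-282.4 x − 379.4 y = 31813.55
Solving the 2×2 system: x ≈ 79.2, y ≈ -142.8 km.
Check against Site 1 (with the unrounded x, y): √(x²+y²) = 163.31 ≈ 163.29 km. ✓

x ≈ 79.2 km, y ≈ -142.8 km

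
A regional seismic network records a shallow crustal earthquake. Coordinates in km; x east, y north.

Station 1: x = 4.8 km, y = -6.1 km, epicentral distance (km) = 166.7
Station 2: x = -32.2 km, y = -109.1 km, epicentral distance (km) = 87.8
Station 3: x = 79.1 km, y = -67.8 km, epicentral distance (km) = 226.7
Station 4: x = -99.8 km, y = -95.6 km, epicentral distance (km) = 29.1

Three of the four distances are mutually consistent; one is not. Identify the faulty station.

Solve using three stations at a time. Using Station 1, Station 2, Station 4 (subtract circle equations pairwise → linear system) gives (x, y) ≈ (-119.7, -117.0).
Distances from that point to each station vs reported:
  Station 1: calculated 166.7 vs reported 166.7 → residual 0.0 km
  Station 2: calculated 87.8 vs reported 87.8 → residual 0.0 km
  Station 3: calculated 204.8 vs reported 226.7 → residual 21.9 km
  Station 4: calculated 29.2 vs reported 29.1 → residual 0.1 km
Station 1, Station 2, Station 4 are mutually consistent (residuals ≈ 0); Station 3 is off by 21.9 km.

Station 3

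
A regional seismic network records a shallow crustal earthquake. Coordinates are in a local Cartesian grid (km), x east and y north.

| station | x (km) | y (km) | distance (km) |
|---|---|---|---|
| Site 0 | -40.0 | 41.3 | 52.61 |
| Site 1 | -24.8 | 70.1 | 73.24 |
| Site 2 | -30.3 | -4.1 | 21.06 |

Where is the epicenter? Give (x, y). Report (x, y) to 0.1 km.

-9.4 km east, -1.5 km north

Circle about each station: (x + 40.0)² + (y − 41.3)² = 52.61²; (x + 24.8)² + (y − 70.1)² = 73.24²; (x + 30.3)² + (y + 4.1)² = 21.06².
Subtracting the Site 0 equation from the Site 1 and Site 2 equations removes the quadratic terms:
30.4 x + 57.6 y = -372.93
19.4 x − 90.8 y = -46.50
Solving the 2×2 system: x ≈ -9.4, y ≈ -1.5 km.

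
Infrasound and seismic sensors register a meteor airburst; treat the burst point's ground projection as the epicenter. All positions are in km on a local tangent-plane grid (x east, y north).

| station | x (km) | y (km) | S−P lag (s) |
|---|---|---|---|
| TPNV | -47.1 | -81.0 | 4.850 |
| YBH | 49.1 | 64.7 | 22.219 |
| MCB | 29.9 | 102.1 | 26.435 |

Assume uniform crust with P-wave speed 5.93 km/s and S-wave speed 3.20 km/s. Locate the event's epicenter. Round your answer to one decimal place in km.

Distance from S−P lag: d = Δt · v_P v_S / (v_P − v_S) = Δt · (5.93·3.20)/(5.93−3.20) ≈ 6.9509·Δt.
So d_TPNV = 33.71, d_YBH = 154.44, d_MCB = 183.75 km.
Circle about each station: (x + 47.1)² + (y + 81.0)² = 33.71²; (x − 49.1)² + (y − 64.7)² = 154.44²; (x − 29.9)² + (y − 102.1)² = 183.75².
Subtracting pairs of circle equations eliminates x²+y² and gives linear equations (the radical axes):
192.4 x + 291.4 y = -24897.86
154.0 x + 366.2 y = -30088.69
Solving the 2×2 system: x ≈ -13.7, y ≈ -76.4 km.

x ≈ -13.7 km, y ≈ -76.4 km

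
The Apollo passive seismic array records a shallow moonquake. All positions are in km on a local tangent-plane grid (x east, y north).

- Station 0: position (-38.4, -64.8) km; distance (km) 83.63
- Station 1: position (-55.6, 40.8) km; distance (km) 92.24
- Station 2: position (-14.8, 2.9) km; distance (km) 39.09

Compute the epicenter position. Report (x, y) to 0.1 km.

Circle about each station: (x + 38.4)² + (y + 64.8)² = 83.63²; (x + 55.6)² + (y − 40.8)² = 92.24²; (x + 14.8)² + (y − 2.9)² = 39.09².
Subtracting the Station 0 equation from the Station 1 and Station 2 equations removes the quadratic terms:
-34.4 x + 211.2 y = -2431.84
47.2 x + 135.4 y = 19.80
Solving the 2×2 system: x ≈ 22.8, y ≈ -7.8 km.

22.8 km east, -7.8 km north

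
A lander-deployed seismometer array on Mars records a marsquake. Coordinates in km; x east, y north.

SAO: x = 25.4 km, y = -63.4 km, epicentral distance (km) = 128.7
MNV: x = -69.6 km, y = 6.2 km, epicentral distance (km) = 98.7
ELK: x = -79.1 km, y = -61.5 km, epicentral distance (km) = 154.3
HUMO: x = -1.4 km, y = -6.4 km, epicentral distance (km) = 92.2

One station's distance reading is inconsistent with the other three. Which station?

HUMO

Solve using three stations at a time. Using SAO, MNV, ELK (subtract circle equations pairwise → linear system) gives (x, y) ≈ (10.1, 64.4).
Distances from that point to each station vs reported:
  SAO: calculated 128.7 vs reported 128.7 → residual 0.0 km
  MNV: calculated 98.7 vs reported 98.7 → residual 0.0 km
  ELK: calculated 154.3 vs reported 154.3 → residual 0.0 km
  HUMO: calculated 71.7 vs reported 92.2 → residual 20.5 km
SAO, MNV, ELK are mutually consistent (residuals ≈ 0); HUMO is off by 20.5 km.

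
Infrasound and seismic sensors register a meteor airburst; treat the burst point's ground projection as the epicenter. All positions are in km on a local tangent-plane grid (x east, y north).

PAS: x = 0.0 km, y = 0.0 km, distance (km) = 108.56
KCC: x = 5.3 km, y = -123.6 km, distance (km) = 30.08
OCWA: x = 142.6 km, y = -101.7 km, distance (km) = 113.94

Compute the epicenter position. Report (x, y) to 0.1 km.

Circle about each station: x² + y² = 108.56²; (x − 5.3)² + (y + 123.6)² = 30.08²; (x − 142.6)² + (y + 101.7)² = 113.94².
Subtracting the PAS equation from the KCC and OCWA equations removes the quadratic terms:
10.6 x − 247.2 y = 26185.52
285.2 x − 203.4 y = 29480.60
Solving the 2×2 system: x ≈ 28.7, y ≈ -104.7 km.

(28.7, -104.7)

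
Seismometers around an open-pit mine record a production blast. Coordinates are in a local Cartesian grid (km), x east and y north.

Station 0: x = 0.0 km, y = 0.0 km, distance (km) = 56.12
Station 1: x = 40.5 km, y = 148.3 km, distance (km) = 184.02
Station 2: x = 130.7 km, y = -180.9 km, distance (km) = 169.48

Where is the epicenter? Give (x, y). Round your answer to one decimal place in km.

Circle about each station: x² + y² = 56.12²; (x − 40.5)² + (y − 148.3)² = 184.02²; (x − 130.7)² + (y + 180.9)² = 169.48².
Subtracting the Station 0 equation from the Station 1 and Station 2 equations removes the quadratic terms:
81.0 x + 296.6 y = -7080.77
261.4 x − 361.8 y = 24233.28
Solving the 2×2 system: x ≈ 43.3, y ≈ -35.7 km.
Check against Station 0 (with the unrounded x, y): √(x²+y²) = 56.12 ≈ 56.12 km. ✓

(43.3, -35.7)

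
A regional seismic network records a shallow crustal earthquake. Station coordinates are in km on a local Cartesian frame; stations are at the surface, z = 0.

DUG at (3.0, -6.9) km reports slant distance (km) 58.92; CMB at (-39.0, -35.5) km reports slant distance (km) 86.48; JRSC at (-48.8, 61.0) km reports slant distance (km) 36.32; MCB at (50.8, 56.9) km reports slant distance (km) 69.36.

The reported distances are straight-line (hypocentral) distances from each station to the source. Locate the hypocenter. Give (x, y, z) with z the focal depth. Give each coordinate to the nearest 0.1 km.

(-17.0, 47.4, 11.1)

Each station gives a sphere (x−x_i)² + (y−y_i)² + z² = d_i² (stations at z=0).
Subtracting the DUG sphere from CMB and JRSC: z² cancels, leaving linear equations in x and y:
-84.0 x − 57.2 y = -1282.58
-103.6 x + 135.8 y = 8198.25
Solving: x ≈ -17.006, y ≈ 47.396 km (keep extra digits for the depth step; rounded: -17.0, 47.4).
Then from the DUG sphere: z² = 58.92² − (x − 3.0)² − (y + 6.9)² with x = -17.006, y = 47.396, so z ≈ 11.103 ≈ 11.1 km.
Check against MCB (with the unrounded solution): distance 69.36 ≈ 69.36 km. ✓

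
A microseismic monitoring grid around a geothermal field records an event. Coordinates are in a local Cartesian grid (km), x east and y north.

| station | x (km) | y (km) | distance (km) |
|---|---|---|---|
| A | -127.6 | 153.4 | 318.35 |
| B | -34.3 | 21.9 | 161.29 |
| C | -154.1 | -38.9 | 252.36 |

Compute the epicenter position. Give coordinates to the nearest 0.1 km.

Circle about each station: (x + 127.6)² + (y − 153.4)² = 318.35²; (x + 34.3)² + (y − 21.9)² = 161.29²; (x + 154.1)² + (y + 38.9)² = 252.36².
Subtracting pairs of circle equations eliminates x²+y² and gives linear equations (the radical axes):
186.6 x − 263.0 y = 37175.04
-53.0 x − 384.6 y = 23107.85
Solving the 2×2 system: x ≈ 95.9, y ≈ -73.3 km.
Check against A (with the unrounded x, y): √((x + 127.6)²+(y − 153.4)²) = 318.36 ≈ 318.35 km. ✓

x ≈ 95.9 km, y ≈ -73.3 km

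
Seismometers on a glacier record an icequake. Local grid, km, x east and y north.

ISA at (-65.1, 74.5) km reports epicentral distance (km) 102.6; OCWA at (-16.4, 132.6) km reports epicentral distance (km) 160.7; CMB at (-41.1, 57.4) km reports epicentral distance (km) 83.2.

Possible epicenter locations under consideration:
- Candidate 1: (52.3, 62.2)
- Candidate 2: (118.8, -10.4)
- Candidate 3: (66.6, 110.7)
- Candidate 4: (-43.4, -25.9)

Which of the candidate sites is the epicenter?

For each candidate, compare |candidate − station| to the reported distance:
Candidate 1: residuals ISA 15.4, OCWA 62.3, CMB 10.3 → max 62.3 km
Candidate 2: residuals ISA 100.0, OCWA 36.1, CMB 90.5 → max 100.0 km
Candidate 3: residuals ISA 34.0, OCWA 74.9, CMB 37.0 → max 74.9 km
Candidate 4: residuals ISA 0.1, OCWA 0.1, CMB 0.1 → max 0.1 km
Only Candidate 4 has all residuals ≈ 0.

Candidate 4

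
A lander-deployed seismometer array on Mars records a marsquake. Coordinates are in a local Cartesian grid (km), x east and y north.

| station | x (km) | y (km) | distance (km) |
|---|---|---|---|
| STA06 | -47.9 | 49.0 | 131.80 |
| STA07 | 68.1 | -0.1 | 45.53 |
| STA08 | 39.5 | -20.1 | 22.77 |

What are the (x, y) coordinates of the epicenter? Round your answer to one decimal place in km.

Circle about each station: (x + 47.9)² + (y − 49.0)² = 131.80²; (x − 68.1)² + (y + 0.1)² = 45.53²; (x − 39.5)² + (y + 20.1)² = 22.77².
Subtracting the STA06 equation from the STA07 and STA08 equations removes the quadratic terms:
232.0 x − 98.2 y = 15240.47
174.8 x − 138.2 y = 14121.62
Solving the 2×2 system: x ≈ 48.3, y ≈ -41.1 km.

(48.3, -41.1)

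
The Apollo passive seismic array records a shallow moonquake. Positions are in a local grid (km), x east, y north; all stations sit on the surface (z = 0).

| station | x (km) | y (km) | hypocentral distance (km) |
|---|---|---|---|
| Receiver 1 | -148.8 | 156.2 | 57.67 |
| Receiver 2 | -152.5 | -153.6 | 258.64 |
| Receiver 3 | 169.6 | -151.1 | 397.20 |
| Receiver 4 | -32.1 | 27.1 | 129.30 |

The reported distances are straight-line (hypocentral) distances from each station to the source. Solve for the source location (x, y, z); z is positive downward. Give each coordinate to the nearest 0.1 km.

Each station gives a sphere (x−x_i)² + (y−y_i)² + z² = d_i² (stations at z=0).
Subtracting the Receiver 1 sphere from Receiver 2 and Receiver 3: z² cancels, leaving linear equations in x and y:
-7.4 x − 619.6 y = -63259.49
636.8 x − 614.6 y = -149386.52
Solving: x ≈ -134.501, y ≈ 103.704 km (keep extra digits for the depth step; rounded: -134.5, 103.7).
Then from the Receiver 1 sphere: z² = 57.67² − (x + 148.8)² − (y − 156.2)² with x = -134.501, y = 103.704, so z ≈ 19.119 ≈ 19.1 km.
Check against Receiver 4 (with the unrounded solution): distance 129.30 ≈ 129.30 km. ✓

(-134.5, 103.7, 19.1)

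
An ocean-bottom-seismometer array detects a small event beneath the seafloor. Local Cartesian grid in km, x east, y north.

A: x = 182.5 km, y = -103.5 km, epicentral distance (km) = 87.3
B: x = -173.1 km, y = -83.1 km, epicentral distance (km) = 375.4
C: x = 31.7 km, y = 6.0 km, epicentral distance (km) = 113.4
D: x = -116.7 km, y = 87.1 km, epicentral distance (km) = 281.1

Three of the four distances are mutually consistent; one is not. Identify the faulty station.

Solve using three stations at a time. Using A, C, D (subtract circle equations pairwise → linear system) gives (x, y) ≈ (140.0, -27.3).
Distances from that point to each station vs reported:
  A: calculated 87.2 vs reported 87.3 → residual 0.1 km
  B: calculated 318.1 vs reported 375.4 → residual 57.3 km
  C: calculated 113.3 vs reported 113.4 → residual 0.1 km
  D: calculated 281.1 vs reported 281.1 → residual 0.0 km
A, C, D are mutually consistent (residuals ≈ 0); B is off by 57.3 km.

B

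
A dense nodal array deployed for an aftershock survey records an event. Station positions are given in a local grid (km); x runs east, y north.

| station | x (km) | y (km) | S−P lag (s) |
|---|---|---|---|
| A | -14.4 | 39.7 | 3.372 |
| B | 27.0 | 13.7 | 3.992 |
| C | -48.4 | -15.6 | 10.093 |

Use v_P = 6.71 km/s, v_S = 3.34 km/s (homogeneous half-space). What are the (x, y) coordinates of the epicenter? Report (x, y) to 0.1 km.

x ≈ 3.8 km, y ≈ 26.6 km

Distance from S−P lag: d = Δt · v_P v_S / (v_P − v_S) = Δt · (6.71·3.34)/(6.71−3.34) ≈ 6.6503·Δt.
So d_A = 22.42, d_B = 26.55, d_C = 67.12 km.
Circle about each station: (x + 14.4)² + (y − 39.7)² = 22.42²; (x − 27.0)² + (y − 13.7)² = 26.55²; (x + 48.4)² + (y + 15.6)² = 67.12².
Subtracting the A equation from the B and C equations removes the quadratic terms:
82.8 x − 52.0 y = -1069.01
-68.0 x − 110.6 y = -3199.97
Solving the 2×2 system: x ≈ 3.8, y ≈ 26.6 km.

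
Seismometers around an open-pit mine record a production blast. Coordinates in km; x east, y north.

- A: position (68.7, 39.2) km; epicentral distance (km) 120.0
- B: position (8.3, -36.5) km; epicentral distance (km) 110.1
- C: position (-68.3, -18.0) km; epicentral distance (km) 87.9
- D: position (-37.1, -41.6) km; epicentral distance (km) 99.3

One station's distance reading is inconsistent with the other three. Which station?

Solve using three stations at a time. Using A, B, D (subtract circle equations pairwise → linear system) gives (x, y) ≈ (-50.1, 57.0).
Distances from that point to each station vs reported:
  A: calculated 120.1 vs reported 120.0 → residual 0.1 km
  B: calculated 110.2 vs reported 110.1 → residual 0.1 km
  C: calculated 77.2 vs reported 87.9 → residual 10.7 km
  D: calculated 99.4 vs reported 99.3 → residual 0.1 km
A, B, D are mutually consistent (residuals ≈ 0); C is off by 10.7 km.

C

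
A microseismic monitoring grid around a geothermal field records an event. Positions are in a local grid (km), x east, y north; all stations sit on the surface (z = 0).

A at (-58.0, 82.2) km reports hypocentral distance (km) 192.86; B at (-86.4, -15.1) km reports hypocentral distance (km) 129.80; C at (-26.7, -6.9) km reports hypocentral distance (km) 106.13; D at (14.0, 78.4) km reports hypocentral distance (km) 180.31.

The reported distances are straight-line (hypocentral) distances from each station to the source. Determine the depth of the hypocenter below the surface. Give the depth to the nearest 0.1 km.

Each station gives a sphere (x−x_i)² + (y−y_i)² + z² = d_i² (stations at z=0).
Subtracting the A sphere from B and C: z² cancels, leaving linear equations in x and y:
-56.8 x − 194.6 y = 17919.07
62.6 x − 178.2 y = 16571.06
Solving: x ≈ 1.415, y ≈ -92.494 km (keep extra digits for the depth step; rounded: 1.4, -92.5).
Then from the A sphere: z² = 192.86² − (x + 58.0)² − (y − 82.2)² with x = 1.415, y = -92.494, so z ≈ 56.097 ≈ 56.1 km.
Check against D (with the unrounded solution): distance 180.31 ≈ 180.31 km. ✓

z ≈ 56.1 km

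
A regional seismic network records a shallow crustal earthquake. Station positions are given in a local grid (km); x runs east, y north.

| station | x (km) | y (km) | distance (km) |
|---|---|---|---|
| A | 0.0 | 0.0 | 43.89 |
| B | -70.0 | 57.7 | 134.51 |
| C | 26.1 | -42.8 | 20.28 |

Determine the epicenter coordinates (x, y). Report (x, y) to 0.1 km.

Circle about each station: x² + y² = 43.89²; (x + 70.0)² + (y − 57.7)² = 134.51²; (x − 26.1)² + (y + 42.8)² = 20.28².
Subtracting the A equation from the B and C equations removes the quadratic terms:
-140.0 x + 115.4 y = -7937.32
52.2 x − 85.6 y = 4028.10
Solving the 2×2 system: x ≈ 36.0, y ≈ -25.1 km.

36.0 km east, -25.1 km north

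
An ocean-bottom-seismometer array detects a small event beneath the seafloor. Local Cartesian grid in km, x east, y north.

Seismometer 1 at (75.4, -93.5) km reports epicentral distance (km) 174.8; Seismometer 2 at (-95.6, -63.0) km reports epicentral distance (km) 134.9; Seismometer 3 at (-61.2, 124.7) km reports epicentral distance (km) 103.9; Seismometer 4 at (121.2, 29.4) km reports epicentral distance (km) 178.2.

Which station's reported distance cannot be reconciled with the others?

Solve using three stations at a time. Using Seismometer 1, Seismometer 3, Seismometer 4 (subtract circle equations pairwise → linear system) gives (x, y) ≈ (-56.8, 20.9).
Distances from that point to each station vs reported:
  Seismometer 1: calculated 174.8 vs reported 174.8 → residual 0.0 km
  Seismometer 2: calculated 92.4 vs reported 134.9 → residual 42.5 km
  Seismometer 3: calculated 103.9 vs reported 103.9 → residual 0.0 km
  Seismometer 4: calculated 178.2 vs reported 178.2 → residual 0.0 km
Seismometer 1, Seismometer 3, Seismometer 4 are mutually consistent (residuals ≈ 0); Seismometer 2 is off by 42.5 km.

Seismometer 2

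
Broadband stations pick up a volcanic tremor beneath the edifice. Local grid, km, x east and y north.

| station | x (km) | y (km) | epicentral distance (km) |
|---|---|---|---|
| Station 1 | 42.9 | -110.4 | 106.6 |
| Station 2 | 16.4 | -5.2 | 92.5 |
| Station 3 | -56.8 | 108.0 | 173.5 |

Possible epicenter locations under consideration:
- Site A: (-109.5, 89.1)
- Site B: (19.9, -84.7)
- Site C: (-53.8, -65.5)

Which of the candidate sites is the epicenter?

For each candidate, compare |candidate − station| to the reported distance:
Site A: residuals Station 1 144.4, Station 2 64.8, Station 3 117.5 → max 144.4 km
Site B: residuals Station 1 72.1, Station 2 12.9, Station 3 33.9 → max 72.1 km
Site C: residuals Station 1 0.0, Station 2 0.0, Station 3 0.0 → max 0.0 km
Only Site C has all residuals ≈ 0.

Site C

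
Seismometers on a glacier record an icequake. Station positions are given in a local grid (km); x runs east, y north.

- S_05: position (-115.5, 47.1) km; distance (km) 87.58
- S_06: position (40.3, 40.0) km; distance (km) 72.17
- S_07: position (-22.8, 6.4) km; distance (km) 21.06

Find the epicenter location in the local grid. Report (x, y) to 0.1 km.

x ≈ -30.5 km, y ≈ 26.0 km

Circle about each station: (x + 115.5)² + (y − 47.1)² = 87.58²; (x − 40.3)² + (y − 40.0)² = 72.17²; (x + 22.8)² + (y − 6.4)² = 21.06².
Subtracting pairs of circle equations eliminates x²+y² and gives linear equations (the radical axes):
311.6 x − 14.2 y = -9872.82
185.4 x − 81.4 y = -7771.13
Solving the 2×2 system: x ≈ -30.5, y ≈ 26.0 km.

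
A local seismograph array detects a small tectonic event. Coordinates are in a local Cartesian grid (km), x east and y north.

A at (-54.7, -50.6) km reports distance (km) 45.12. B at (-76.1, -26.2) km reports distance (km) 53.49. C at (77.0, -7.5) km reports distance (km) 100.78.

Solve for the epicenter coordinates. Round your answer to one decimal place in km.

Circle about each station: (x + 54.7)² + (y + 50.6)² = 45.12²; (x + 76.1)² + (y + 26.2)² = 53.49²; (x − 77.0)² + (y + 7.5)² = 100.78².
Subtracting pairs of circle equations eliminates x²+y² and gives linear equations (the radical axes):
-42.8 x + 48.8 y = 99.83
263.4 x + 86.2 y = -7687.99
Solving the 2×2 system: x ≈ -23.2, y ≈ -18.3 km.

(-23.2, -18.3)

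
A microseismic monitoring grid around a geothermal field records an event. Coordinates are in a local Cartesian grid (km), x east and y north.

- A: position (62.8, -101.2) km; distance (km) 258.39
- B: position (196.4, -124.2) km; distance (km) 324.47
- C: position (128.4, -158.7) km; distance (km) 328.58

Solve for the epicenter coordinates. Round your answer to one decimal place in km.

Circle about each station: (x − 62.8)² + (y + 101.2)² = 258.39²; (x − 196.4)² + (y + 124.2)² = 324.47²; (x − 128.4)² + (y + 158.7)² = 328.58².
Subtracting pairs of circle equations eliminates x²+y² and gives linear equations (the radical axes):
267.2 x − 46.0 y = 1297.93
131.2 x − 115.0 y = -13712.45
Solving the 2×2 system: x ≈ 31.6, y ≈ 155.3 km.

x ≈ 31.6 km, y ≈ 155.3 km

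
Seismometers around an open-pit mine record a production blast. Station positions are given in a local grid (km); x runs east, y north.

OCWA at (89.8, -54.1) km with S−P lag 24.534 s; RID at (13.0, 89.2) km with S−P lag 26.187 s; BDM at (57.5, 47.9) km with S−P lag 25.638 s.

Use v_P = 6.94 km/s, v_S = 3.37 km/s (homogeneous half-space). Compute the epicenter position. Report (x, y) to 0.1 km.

-70.8 km east, -60.5 km north

Distance from S−P lag: d = Δt · v_P v_S / (v_P − v_S) = Δt · (6.94·3.37)/(6.94−3.37) ≈ 6.5512·Δt.
So d_OCWA = 160.73, d_RID = 171.56, d_BDM = 167.96 km.
Circle about each station: (x − 89.8)² + (y + 54.1)² = 160.73²; (x − 13.0)² + (y − 89.2)² = 171.56²; (x − 57.5)² + (y − 47.9)² = 167.96².
Subtracting pairs of circle equations eliminates x²+y² and gives linear equations (the radical axes):
-153.6 x + 286.6 y = -6463.91
-64.6 x + 204.0 y = -7766.62
Solving the 2×2 system: x ≈ -70.8, y ≈ -60.5 km.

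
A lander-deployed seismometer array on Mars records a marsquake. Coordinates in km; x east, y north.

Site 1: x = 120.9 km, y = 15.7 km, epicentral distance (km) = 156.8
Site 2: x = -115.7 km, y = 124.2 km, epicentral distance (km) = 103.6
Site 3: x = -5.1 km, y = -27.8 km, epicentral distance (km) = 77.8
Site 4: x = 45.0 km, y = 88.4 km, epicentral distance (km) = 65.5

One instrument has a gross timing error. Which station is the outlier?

Site 3

Solve using three stations at a time. Using Site 1, Site 2, Site 4 (subtract circle equations pairwise → linear system) gives (x, y) ≈ (-20.3, 83.8).
Distances from that point to each station vs reported:
  Site 1: calculated 156.8 vs reported 156.8 → residual 0.0 km
  Site 2: calculated 103.6 vs reported 103.6 → residual 0.0 km
  Site 3: calculated 112.7 vs reported 77.8 → residual 34.9 km
  Site 4: calculated 65.5 vs reported 65.5 → residual 0.0 km
Site 1, Site 2, Site 4 are mutually consistent (residuals ≈ 0); Site 3 is off by 34.9 km.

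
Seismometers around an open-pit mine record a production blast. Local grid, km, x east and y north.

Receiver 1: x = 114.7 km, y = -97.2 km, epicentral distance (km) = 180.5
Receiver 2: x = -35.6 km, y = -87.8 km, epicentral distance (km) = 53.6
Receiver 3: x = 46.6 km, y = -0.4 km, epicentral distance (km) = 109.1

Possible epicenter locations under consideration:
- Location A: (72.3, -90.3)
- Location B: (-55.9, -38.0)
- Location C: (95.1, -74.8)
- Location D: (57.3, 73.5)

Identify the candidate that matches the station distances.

For each candidate, compare |candidate − station| to the reported distance:
Location A: residuals Receiver 1 137.5, Receiver 2 54.3, Receiver 3 15.6 → max 137.5 km
Location B: residuals Receiver 1 0.1, Receiver 2 0.2, Receiver 3 0.1 → max 0.2 km
Location C: residuals Receiver 1 150.7, Receiver 2 77.7, Receiver 3 20.3 → max 150.7 km
Location D: residuals Receiver 1 0.4, Receiver 2 132.5, Receiver 3 34.4 → max 132.5 km
Only Location B has all residuals ≈ 0.

Location B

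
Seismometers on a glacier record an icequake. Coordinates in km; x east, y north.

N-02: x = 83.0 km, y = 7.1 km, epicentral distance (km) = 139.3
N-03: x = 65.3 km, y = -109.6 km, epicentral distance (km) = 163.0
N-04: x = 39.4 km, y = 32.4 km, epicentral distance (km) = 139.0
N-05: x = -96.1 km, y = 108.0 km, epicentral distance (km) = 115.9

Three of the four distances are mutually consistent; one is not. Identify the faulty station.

N-04

Solve using three stations at a time. Using N-02, N-03, N-05 (subtract circle equations pairwise → linear system) gives (x, y) ≈ (-56.1, -0.8).
Distances from that point to each station vs reported:
  N-02: calculated 139.3 vs reported 139.3 → residual 0.0 km
  N-03: calculated 163.0 vs reported 163.0 → residual 0.0 km
  N-04: calculated 101.1 vs reported 139.0 → residual 37.9 km
  N-05: calculated 115.9 vs reported 115.9 → residual 0.0 km
N-02, N-03, N-05 are mutually consistent (residuals ≈ 0); N-04 is off by 37.9 km.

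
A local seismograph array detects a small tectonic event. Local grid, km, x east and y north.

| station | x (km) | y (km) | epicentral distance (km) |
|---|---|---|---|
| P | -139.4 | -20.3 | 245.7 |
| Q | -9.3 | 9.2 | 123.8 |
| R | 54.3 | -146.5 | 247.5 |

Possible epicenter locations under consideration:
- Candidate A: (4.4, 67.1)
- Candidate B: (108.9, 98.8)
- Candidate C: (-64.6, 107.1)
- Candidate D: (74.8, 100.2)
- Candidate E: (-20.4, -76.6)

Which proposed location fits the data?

Candidate D

For each candidate, compare |candidate − station| to the reported distance:
Candidate A: residuals P 77.4, Q 64.3, R 28.1 → max 77.4 km
Candidate B: residuals P 29.7, Q 24.5, R 3.8 → max 29.7 km
Candidate C: residuals P 98.0, Q 11.4, R 32.6 → max 98.0 km
Candidate D: residuals P 0.1, Q 0.1, R 0.1 → max 0.1 km
Candidate E: residuals P 114.1, Q 37.3, R 145.2 → max 145.2 km
Only Candidate D has all residuals ≈ 0.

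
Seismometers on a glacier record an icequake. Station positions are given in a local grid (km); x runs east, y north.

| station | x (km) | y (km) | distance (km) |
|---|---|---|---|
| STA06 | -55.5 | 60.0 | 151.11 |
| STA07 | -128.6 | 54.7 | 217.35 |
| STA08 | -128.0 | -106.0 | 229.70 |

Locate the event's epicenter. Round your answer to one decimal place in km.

Circle about each station: (x + 55.5)² + (y − 60.0)² = 151.11²; (x + 128.6)² + (y − 54.7)² = 217.35²; (x + 128.0)² + (y + 106.0)² = 229.70².
Subtracting pairs of circle equations eliminates x²+y² and gives linear equations (the radical axes):
-146.2 x − 10.6 y = -11556.99
-145.0 x − 332.0 y = -8988.11
Solving the 2×2 system: x ≈ 79.6, y ≈ -7.7 km.
Check against STA06 (with the unrounded x, y): √((x + 55.5)²+(y − 60.0)²) = 151.12 ≈ 151.11 km. ✓

79.6 km east, -7.7 km north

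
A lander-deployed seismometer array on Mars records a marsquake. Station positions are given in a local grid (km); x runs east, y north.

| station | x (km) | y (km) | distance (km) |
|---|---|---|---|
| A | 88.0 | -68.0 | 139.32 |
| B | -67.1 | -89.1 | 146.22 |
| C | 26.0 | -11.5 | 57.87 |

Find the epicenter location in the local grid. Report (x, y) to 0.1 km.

x ≈ 0.6 km, y ≈ 40.5 km

Circle about each station: (x − 88.0)² + (y + 68.0)² = 139.32²; (x + 67.1)² + (y + 89.1)² = 146.22²; (x − 26.0)² + (y + 11.5)² = 57.87².
Subtracting the A equation from the B and C equations removes the quadratic terms:
-310.2 x − 42.2 y = -1897.01
-124.0 x + 113.0 y = 4501.38
Solving the 2×2 system: x ≈ 0.6, y ≈ 40.5 km.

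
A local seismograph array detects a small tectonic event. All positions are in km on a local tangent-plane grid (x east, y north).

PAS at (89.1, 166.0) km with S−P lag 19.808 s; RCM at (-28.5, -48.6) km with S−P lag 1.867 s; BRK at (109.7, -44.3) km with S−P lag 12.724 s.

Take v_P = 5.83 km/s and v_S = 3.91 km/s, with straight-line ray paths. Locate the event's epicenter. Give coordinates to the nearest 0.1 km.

x ≈ -40.7 km, y ≈ -30.1 km

Distance from S−P lag: d = Δt · v_P v_S / (v_P − v_S) = Δt · (5.83·3.91)/(5.83−3.91) ≈ 11.8726·Δt.
So d_PAS = 235.17, d_RCM = 22.17, d_BRK = 151.07 km.
Circle about each station: (x − 89.1)² + (y − 166.0)² = 235.17²; (x + 28.5)² + (y + 48.6)² = 22.17²; (x − 109.7)² + (y + 44.3)² = 151.07².
Subtracting pairs of circle equations eliminates x²+y² and gives linear equations (the radical axes):
-235.2 x − 429.2 y = 22492.82
41.2 x − 420.6 y = 10984.55
Solving the 2×2 system: x ≈ -40.7, y ≈ -30.1 km.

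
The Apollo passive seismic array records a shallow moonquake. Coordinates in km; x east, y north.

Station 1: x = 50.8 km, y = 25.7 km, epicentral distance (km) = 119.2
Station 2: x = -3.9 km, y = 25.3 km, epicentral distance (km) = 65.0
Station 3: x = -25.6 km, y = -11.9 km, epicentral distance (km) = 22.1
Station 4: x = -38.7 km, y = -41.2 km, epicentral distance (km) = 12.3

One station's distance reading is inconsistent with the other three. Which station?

Solve using three stations at a time. Using Station 2, Station 3, Station 4 (subtract circle equations pairwise → linear system) gives (x, y) ≈ (-40.0, -28.8).
Distances from that point to each station vs reported:
  Station 1: calculated 105.9 vs reported 119.2 → residual 13.3 km
  Station 2: calculated 65.0 vs reported 65.0 → residual 0.0 km
  Station 3: calculated 22.2 vs reported 22.1 → residual 0.1 km
  Station 4: calculated 12.5 vs reported 12.3 → residual 0.2 km
Station 2, Station 3, Station 4 are mutually consistent (residuals ≈ 0); Station 1 is off by 13.3 km.

Station 1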